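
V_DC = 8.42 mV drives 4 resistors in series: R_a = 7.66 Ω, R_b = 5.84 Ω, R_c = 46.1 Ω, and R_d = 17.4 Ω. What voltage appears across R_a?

ΣR = 7.66 + 5.84 + 46.1 + 17.4 = 77.00 Ω.
By the voltage-divider rule, V = 8.42 × 7.660/77.00 = 0.8376 mV.

V ≈ 0.838 mV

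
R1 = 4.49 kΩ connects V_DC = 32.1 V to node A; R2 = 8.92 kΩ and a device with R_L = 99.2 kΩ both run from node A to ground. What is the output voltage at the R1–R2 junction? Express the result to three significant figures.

First combine the lower leg with the load: R2 ‖ R_L = 8.184 kΩ.
Voltage divider with the loaded lower leg: V_out = 32.1 × 8.184/(4.49 + 8.184) = 32.1 × 0.6457 = 20.73 V.

V_out ≈ 20.7 V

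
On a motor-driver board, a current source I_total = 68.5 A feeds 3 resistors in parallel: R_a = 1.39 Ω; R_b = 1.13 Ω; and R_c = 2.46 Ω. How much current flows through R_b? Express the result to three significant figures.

ΣG = 1/1.39 + 1/1.13 + 1/2.46 = 2.011.
R_b takes the fraction G_k/ΣG = 0.8850/2.011 = 0.4401, so I = 68.5 × 0.4401 = 30.15 A.

I ≈ 30.1 A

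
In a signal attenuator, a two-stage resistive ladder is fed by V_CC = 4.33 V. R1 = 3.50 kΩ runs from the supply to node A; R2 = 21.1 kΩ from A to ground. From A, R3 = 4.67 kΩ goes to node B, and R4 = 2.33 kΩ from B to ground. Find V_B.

V_B ≈ 0.865 V

Looking into the second stage from A: R3 + R4 = 7.000 kΩ appears in parallel with R2.
R2 ‖ (R3+R4) = 5.256 kΩ.
V_A = 4.33 × 5.256/(3.50 + 5.256) = 2.599 V.
Stage 2 is unloaded, so V_B = V_A · R4/(R3+R4) = 2.599 × 2.33/7.000 = 0.8652 V.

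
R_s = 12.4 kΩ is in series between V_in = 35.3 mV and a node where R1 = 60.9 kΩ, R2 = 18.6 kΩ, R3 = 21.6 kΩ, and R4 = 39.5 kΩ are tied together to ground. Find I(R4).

Parallel bank: R_p = 1/(1/60.9 + 1/18.6 + 1/21.6 + 1/39.5) = 7.052 kΩ.
V_A by voltage divider: V_A = 35.3 × 7.052/(12.4 + 7.052) = 12.80 mV.
I(R4) = V_A / R4 = 12.80/39.5 = 0.3240 µA.

I ≈ 0.324 µA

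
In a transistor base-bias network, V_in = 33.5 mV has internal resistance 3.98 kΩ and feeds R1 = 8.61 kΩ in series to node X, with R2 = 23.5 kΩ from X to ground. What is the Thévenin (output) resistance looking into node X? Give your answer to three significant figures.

R_th ≈ 8.20 kΩ

R1' = 3.98 + 8.61 = 12.59 kΩ (source resistance + R1).
Looking into X with the source shorted: R_th = R1'·R2/(R1'+R2) = 12.59 × 23.5/36.09 = 8.198 kΩ.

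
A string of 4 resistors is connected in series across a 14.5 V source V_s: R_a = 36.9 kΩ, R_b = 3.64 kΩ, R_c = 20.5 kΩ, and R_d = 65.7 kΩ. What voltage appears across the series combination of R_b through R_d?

V ≈ 10.3 V

Series total: ΣR = 36.9 + 3.64 + 20.5 + 65.7 = 126.7 kΩ.
R_{R_b..R_d} = 3.64 + 20.5 + 65.7 = 89.84 kΩ.
Voltage divider: V = V_s · (89.84 / 126.7) = 14.5 × 0.7089 = 10.28 V.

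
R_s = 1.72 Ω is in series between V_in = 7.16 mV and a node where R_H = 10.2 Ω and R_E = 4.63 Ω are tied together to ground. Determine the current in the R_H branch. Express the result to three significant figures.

I ≈ 0.456 mA

Combine the parallel branches: R_p = (1/10.2 + 1/4.63)⁻¹ = 3.184 Ω.
V_A = 7.16 × 3.184/4.904 = 4.649 mV.
I(R_H) = V_A / R_H = 4.649/10.2 = 0.4558 mA.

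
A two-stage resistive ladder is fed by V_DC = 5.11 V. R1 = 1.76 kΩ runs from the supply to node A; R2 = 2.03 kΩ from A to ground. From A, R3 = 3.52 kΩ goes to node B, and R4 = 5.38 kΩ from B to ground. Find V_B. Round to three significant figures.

Node A sees R2 in parallel with the series input of stage 2, R3 + R4 = 8.900 kΩ.
Effective lower resistance at A: R2 ‖ 8.900 = 1.653 kΩ.
V_A = 5.11 × 1.653/(1.76 + 1.653) = 2.475 V.
V_B = V_A × 0.6045 = 1.496 V.

V_B ≈ 1.50 V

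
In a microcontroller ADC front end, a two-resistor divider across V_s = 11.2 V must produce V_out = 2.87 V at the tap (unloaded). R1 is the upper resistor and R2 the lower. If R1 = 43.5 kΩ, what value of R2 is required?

Required fraction k = V_out/V_s = 0.2563.
R2 = R1 · 0.2563/(1 − 0.2563) = 14.99 kΩ.

R2 ≈ 15.0 kΩ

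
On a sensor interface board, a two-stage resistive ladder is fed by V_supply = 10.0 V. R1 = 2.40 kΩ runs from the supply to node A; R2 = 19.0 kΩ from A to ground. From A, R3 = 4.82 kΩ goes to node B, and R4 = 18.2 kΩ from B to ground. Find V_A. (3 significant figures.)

V_A ≈ 8.13 V

The second stage (R3 + R4 = 23.02 kΩ) loads node A in parallel with R2.
R2 ‖ (R3+R4) = 10.41 kΩ.
V_A = 10.0 × 10.41/(2.40 + 10.41) = 8.126 V.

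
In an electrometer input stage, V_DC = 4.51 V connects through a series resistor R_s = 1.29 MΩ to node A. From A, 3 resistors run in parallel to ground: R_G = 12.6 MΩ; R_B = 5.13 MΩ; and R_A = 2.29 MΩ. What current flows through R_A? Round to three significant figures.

Equivalent of the parallel group: R_p = 1.407 MΩ.
V_A by voltage divider: V_A = 4.51 × 1.407/(1.29 + 1.407) = 2.352 V.
I(R_A) = V_A / R_A = 2.352/2.29 = 1.027 µA.

I ≈ 1.03 µA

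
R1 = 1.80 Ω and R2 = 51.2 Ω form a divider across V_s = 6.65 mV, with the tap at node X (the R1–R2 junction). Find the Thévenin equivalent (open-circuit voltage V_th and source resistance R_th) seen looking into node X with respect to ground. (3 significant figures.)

V_th is the unloaded tap voltage: V_s · R2/(R1+R2) = 6.65 × 0.9660 = 6.424 mV.
With V_s suppressed (replaced by a short), R_th = R1 ‖ R2 = (1.800 × 51.2)/(1.800 + 51.2) = 1.739 Ω.

V_th ≈ 6.42 mV, R_th ≈ 1.74 Ω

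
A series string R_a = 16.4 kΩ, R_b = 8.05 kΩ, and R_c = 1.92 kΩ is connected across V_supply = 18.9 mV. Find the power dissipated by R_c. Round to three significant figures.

The common current is I = 18.9/26.37 = 0.7167 µA.
P = I²R = 0.5137 × 1.92 = 0.9863 nW.

P ≈ 0.986 nW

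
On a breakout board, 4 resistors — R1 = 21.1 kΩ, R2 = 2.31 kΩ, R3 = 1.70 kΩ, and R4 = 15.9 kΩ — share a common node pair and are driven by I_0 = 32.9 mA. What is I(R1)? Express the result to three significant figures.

Conductances: ΣG = 1/21.1 + 1/2.31 + 1/1.70 + 1/15.9 = 1.131 (1/kΩ).
Current divider: I(R1) = I_0 · G_k/ΣG = 32.9 × (0.04739/1.131) = 32.9 × 0.04189 = 1.378 mA.

I ≈ 1.38 mA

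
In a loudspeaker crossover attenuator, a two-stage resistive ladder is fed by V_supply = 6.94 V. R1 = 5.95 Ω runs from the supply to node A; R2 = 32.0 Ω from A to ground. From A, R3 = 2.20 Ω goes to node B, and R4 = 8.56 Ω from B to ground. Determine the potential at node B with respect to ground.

V_B ≈ 3.17 V

Looking into the second stage from A: R3 + R4 = 10.76 Ω appears in parallel with R2.
R2 ‖ (R3+R4) = 8.052 Ω.
So V_A = 6.94 × 0.5751 = 3.991 V.
V_B = V_A × 0.7955 = 3.175 V.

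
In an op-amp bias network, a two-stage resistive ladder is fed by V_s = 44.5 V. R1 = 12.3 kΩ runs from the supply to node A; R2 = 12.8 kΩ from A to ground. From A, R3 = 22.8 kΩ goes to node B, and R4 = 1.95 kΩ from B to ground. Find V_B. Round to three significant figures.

The second stage (R3 + R4 = 24.75 kΩ) loads node A in parallel with R2.
Effective lower resistance at A: R2 ‖ 24.75 = 8.437 kΩ.
First divider: V_A = V_s · 8.437/(12.3 + 8.437) = 18.10 V.
Stage 2 is unloaded, so V_B = V_A · R4/(R3+R4) = 18.10 × 1.95/24.75 = 1.426 V.

V_B ≈ 1.43 V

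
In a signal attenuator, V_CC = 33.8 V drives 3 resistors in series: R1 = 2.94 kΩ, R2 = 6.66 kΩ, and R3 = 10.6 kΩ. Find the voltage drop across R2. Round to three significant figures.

V ≈ 11.1 V

Total series resistance ΣR = 2.94 + 6.66 + 10.6 = 20.20 kΩ.
By the voltage-divider rule, V = 33.8 × 6.660/20.20 = 11.14 V.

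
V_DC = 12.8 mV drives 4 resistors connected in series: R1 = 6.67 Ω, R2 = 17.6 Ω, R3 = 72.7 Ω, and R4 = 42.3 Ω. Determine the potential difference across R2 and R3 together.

Total series resistance ΣR = 6.67 + 17.6 + 72.7 + 42.3 = 139.3 Ω.
R_{R2..R3} = 17.6 + 72.7 = 90.30 Ω.
By the voltage-divider rule, V = 12.8 × 90.30/139.3 = 8.299 mV.

V ≈ 8.30 mV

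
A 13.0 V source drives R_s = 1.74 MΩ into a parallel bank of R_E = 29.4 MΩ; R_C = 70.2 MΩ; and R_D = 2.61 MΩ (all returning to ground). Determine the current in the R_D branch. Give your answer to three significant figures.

Parallel bank: R_p = 1/(1/29.4 + 1/70.2 + 1/2.61) = 2.318 MΩ.
Node voltage V_A = V_CC · R_p/(R_s + R_p) = 13.0 × 0.5712 = 7.426 V.
Branch current I = V_A/R_D = 7.426/2.61 = 2.845 µA.

I ≈ 2.85 µA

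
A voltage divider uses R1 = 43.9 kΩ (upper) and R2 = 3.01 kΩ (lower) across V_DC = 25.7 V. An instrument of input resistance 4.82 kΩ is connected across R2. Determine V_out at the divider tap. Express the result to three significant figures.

First combine the lower leg with the load: R2 ‖ R_L = 1.853 kΩ.
Then V_out = V_DC · R2'/(R1 + R2') = 25.7 × 1.853/45.75 = 1.041 V.
(Unloaded it would be 1.65 V; the load pulls it down.)

V_out ≈ 1.04 V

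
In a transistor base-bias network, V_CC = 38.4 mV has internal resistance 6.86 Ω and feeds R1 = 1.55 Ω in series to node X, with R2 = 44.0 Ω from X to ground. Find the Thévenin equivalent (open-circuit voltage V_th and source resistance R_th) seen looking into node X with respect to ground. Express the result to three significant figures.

R1' = 6.86 + 1.55 = 8.410 Ω (source resistance + R1).
With X open, the divider is unloaded: V_th = 38.4 × 44.0/52.41 = 32.24 mV.
With V_CC suppressed (replaced by a short), R_th = R1' ‖ R2 = (8.410 × 44.0)/(8.410 + 44.0) = 7.060 Ω.

V_th ≈ 32.2 mV, R_th ≈ 7.06 Ω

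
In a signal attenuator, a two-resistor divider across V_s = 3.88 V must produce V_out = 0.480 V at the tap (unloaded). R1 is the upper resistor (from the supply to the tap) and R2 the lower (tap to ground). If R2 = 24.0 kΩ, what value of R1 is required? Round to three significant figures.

R1 ≈ 170 kΩ

Required fraction k = V_out/V_s = 0.1237.
So R1 = R2 · (V_s/V_out − 1) = 24.0 × (3.88/0.480 − 1) = 24.0 × 7.083 = 170.0 kΩ.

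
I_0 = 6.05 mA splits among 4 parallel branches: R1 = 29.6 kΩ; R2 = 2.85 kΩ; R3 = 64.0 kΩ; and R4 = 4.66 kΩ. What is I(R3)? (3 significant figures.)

Total conductance ΣG = 1/29.6 + 1/2.85 + 1/64.0 + 1/4.66 = 0.6149 (units of 1/kΩ).
Current divider: I(R3) = I_0 · G_k/ΣG = 6.05 × (0.01562/0.6149) = 6.05 × 0.02541 = 0.1537 mA.

I ≈ 0.154 mA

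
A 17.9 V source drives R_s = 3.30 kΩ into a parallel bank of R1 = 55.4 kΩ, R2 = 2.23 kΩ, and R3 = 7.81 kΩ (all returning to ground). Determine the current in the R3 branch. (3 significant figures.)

Parallel bank: R_p = 1/(1/55.4 + 1/2.23 + 1/7.81) = 1.682 kΩ.
V_A by voltage divider: V_A = 17.9 × 1.682/(3.30 + 1.682) = 6.043 V.
I(R3) = V_A / R3 = 6.043/7.81 = 0.7738 mA.

I ≈ 0.774 mA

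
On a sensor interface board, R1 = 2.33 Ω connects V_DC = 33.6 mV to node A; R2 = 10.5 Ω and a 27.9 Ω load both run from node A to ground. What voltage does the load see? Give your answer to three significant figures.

V_out ≈ 25.7 mV

The load sits in parallel with R2, giving an effective lower resistance R2' = R2·R_L/(R2+R_L) = 7.629 Ω.
Now apply the divider: V_out = 33.6 × 0.7660 = 25.74 mV.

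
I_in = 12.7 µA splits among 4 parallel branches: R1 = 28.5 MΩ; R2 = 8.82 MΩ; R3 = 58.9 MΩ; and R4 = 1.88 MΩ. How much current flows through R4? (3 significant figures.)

I ≈ 9.69 µA

Conductances: ΣG = 1/28.5 + 1/8.82 + 1/58.9 + 1/1.88 = 0.6974 (1/MΩ).
By the current-divider rule, I = I_in · G_k/ΣG = 12.7 × 0.7628 = 9.687 µA.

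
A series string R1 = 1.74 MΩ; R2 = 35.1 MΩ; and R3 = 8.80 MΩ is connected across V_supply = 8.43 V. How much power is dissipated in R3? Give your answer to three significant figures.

P ≈ 0.300 µW

The common current is I = 8.43/45.64 = 0.1847 µA.
P(R3) = I²·R3 = (0.1847)² × 8.80 = 0.3002 µW.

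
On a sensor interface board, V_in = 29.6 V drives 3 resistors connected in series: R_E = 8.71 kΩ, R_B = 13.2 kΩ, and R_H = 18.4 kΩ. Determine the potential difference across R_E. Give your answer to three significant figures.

V ≈ 6.40 V

Series total: ΣR = 8.71 + 13.2 + 18.4 = 40.31 kΩ.
V = V_in · R/ΣR = 29.6 × 0.2161 = 6.396 V.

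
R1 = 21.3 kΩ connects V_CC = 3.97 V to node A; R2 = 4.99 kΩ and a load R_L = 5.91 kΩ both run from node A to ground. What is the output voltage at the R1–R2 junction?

R2 ‖ R_L = (4.99 × 5.91)/(4.99 + 5.91) = 2.706 kΩ.
Then V_out = V_CC · R2'/(R1 + R2') = 3.97 × 2.706/24.01 = 0.4474 V.
(Unloaded it would be 0.754 V; the load pulls it down.)

V_out ≈ 0.447 V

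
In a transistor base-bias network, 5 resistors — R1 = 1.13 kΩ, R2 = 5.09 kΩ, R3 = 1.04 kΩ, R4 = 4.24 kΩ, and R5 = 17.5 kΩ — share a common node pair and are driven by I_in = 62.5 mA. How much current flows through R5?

Conductances: ΣG = 1/1.13 + 1/5.09 + 1/1.04 + 1/4.24 + 1/17.5 = 2.336 (1/kΩ).
R5 takes the fraction G_k/ΣG = 0.05714/2.336 = 0.02446, so I = 62.5 × 0.02446 = 1.529 mA.

I ≈ 1.53 mA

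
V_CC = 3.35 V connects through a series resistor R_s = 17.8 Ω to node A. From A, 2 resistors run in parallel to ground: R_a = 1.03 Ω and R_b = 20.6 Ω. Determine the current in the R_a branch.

I ≈ 0.170 A

Equivalent of the parallel group: R_p = 0.9810 Ω.
V_A = 3.35 × 0.9810/18.78 = 0.1750 V.
I(R_a) = V_A / R_a = 0.1750/1.03 = 0.1699 A.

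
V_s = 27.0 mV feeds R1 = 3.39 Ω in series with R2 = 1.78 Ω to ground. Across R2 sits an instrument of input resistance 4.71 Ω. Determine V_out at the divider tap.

V_out ≈ 7.45 mV

First combine the lower leg with the load: R2 ‖ R_L = 1.292 Ω.
Voltage divider with the loaded lower leg: V_out = 27.0 × 1.292/(3.39 + 1.292) = 27.0 × 0.2759 = 7.450 mV.
(Unloaded it would be 9.30 mV; the load pulls it down.)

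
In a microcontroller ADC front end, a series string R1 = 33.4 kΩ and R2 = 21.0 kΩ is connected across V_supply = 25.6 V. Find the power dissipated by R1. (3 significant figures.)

P ≈ 7.40 mW

The common current is I = 25.6/54.40 = 0.4706 mA.
P(R1) = I²·R1 = (0.4706)² × 33.4 = 7.397 mW.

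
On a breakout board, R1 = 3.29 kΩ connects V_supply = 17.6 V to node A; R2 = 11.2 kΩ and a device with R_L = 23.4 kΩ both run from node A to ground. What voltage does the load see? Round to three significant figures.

The load sits in parallel with R2, giving an effective lower resistance R2' = R2·R_L/(R2+R_L) = 7.575 kΩ.
Then V_out = V_supply · R2'/(R1 + R2') = 17.6 × 7.575/10.86 = 12.27 V.

V_out ≈ 12.3 V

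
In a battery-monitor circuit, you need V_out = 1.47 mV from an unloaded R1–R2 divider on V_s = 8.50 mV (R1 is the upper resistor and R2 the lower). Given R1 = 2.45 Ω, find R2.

Required fraction k = V_out/V_s = 0.1729.
So R2 = R1 · V_out/(V_s − V_out) = 2.45 × 1.47/(8.50 − 1.47) = 2.45 × 0.2091 = 0.5123 Ω.

R2 ≈ 0.512 Ω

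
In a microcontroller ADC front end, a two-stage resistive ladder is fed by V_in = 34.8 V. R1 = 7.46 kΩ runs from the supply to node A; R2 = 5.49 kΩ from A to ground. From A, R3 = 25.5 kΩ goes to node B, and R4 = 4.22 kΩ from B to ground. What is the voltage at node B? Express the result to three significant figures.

V_B ≈ 1.89 V

The second stage (R3 + R4 = 29.72 kΩ) loads node A in parallel with R2.
Effective lower resistance at A: R2 ‖ 29.72 = 4.634 kΩ.
So V_A = 34.8 × 0.3832 = 13.33 V.
V_B = V_A × 0.1420 = 1.893 V.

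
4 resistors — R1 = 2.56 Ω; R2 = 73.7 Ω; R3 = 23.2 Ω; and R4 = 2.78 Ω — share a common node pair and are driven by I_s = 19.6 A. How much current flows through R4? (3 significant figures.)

I ≈ 8.74 A

ΣG = 1/2.56 + 1/73.7 + 1/23.2 + 1/2.78 = 0.8070.
R4 takes the fraction G_k/ΣG = 0.3597/0.8070 = 0.4457, so I = 19.6 × 0.4457 = 8.736 A.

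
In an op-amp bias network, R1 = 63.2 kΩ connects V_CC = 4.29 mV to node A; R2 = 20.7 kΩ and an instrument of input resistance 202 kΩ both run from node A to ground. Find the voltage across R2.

The load sits in parallel with R2, giving an effective lower resistance R2' = R2·R_L/(R2+R_L) = 18.78 kΩ.
Then V_out = V_CC · R2'/(R1 + R2') = 4.29 × 18.78/81.98 = 0.9826 mV.

V_out ≈ 0.983 mV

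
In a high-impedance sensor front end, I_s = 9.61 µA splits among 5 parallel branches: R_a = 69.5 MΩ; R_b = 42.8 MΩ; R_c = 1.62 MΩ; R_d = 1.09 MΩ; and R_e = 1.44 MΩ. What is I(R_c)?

ΣG = 1/69.5 + 1/42.8 + 1/1.62 + 1/1.09 + 1/1.44 = 2.267.
Current divider: I(R_c) = I_s · G_k/ΣG = 9.61 × (0.6173/2.267) = 9.61 × 0.2723 = 2.617 µA.

I ≈ 2.62 µA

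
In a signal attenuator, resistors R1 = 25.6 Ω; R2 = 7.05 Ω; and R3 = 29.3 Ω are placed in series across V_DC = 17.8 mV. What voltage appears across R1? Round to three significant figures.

V ≈ 7.36 mV

Series total: ΣR = 25.6 + 7.05 + 29.3 = 61.95 Ω.
Voltage divider: V = V_DC · (25.60 / 61.95) = 17.8 × 0.4132 = 7.356 mV.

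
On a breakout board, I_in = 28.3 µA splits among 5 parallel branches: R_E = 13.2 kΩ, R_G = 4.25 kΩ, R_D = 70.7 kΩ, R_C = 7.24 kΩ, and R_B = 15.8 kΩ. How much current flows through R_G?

Conductances: ΣG = 1/13.2 + 1/4.25 + 1/70.7 + 1/7.24 + 1/15.8 = 0.5266 (1/kΩ).
Current divider: I(R_G) = I_in · G_k/ΣG = 28.3 × (0.2353/0.5266) = 28.3 × 0.4468 = 12.64 µA.

I ≈ 12.6 µA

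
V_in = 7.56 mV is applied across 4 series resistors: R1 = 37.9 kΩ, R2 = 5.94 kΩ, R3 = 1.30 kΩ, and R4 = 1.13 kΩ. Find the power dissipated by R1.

P ≈ 1.01 nW

The common current is I = 7.56/46.27 = 0.1634 µA.
V(R1) = I·R = 6.192 mV; P = V·I = 6.192 × 0.1634 = 1.012 nW.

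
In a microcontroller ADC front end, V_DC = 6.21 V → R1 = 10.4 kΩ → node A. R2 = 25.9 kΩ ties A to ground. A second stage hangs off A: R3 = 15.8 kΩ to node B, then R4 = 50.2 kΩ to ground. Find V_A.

V_A ≈ 3.98 V

Node A sees R2 in parallel with the series input of stage 2, R3 + R4 = 66.00 kΩ.
R2 ‖ (R3+R4) = 18.60 kΩ.
V_A = 6.21 × 18.60/(10.4 + 18.60) = 3.983 V.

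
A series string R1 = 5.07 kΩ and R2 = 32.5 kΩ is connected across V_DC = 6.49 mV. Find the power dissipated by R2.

ΣR = 37.57 kΩ → I = 6.49/37.57 = 0.1727 µA.
P = I²R = 0.02984 × 32.5 = 0.9698 nW.

P ≈ 0.970 nW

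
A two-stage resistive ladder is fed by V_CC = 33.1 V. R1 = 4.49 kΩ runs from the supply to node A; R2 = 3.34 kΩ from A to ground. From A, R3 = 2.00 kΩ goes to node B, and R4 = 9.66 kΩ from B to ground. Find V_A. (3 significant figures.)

V_A ≈ 12.1 V

Node A sees R2 in parallel with the series input of stage 2, R3 + R4 = 11.66 kΩ.
Effective lower resistance at A: R2 ‖ 11.66 = 2.596 kΩ.
First divider: V_A = V_CC · 2.596/(4.49 + 2.596) = 12.13 V.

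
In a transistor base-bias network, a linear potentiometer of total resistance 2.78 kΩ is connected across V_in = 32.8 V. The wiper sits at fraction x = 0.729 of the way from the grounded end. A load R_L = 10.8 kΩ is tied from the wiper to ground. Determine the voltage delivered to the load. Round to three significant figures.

V_out ≈ 22.8 V

The pot divides into 0.7534 kΩ above the wiper and 2.027 kΩ below.
(x·R_p) ‖ R_L = 1.706 kΩ.
Then V_out = V_in · 1.706/(0.7534 + 1.706) = 22.75 V.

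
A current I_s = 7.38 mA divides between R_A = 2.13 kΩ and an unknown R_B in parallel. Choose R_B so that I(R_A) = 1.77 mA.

R_B ≈ 0.672 kΩ

Two-branch current divider: I_A = I_s · R_B/(R_A + R_B).
With f = 0.2398, R_B = R_A · f/(1−f) = 2.13 × 0.3155 = 0.6720 kΩ.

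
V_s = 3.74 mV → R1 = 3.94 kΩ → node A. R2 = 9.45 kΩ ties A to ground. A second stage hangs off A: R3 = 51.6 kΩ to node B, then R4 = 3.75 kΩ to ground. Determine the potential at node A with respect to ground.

V_A ≈ 2.51 mV

Looking into the second stage from A: R3 + R4 = 55.35 kΩ appears in parallel with R2.
R2 ‖ (R3+R4) = 8.072 kΩ.
V_A = 3.74 × 8.072/(3.94 + 8.072) = 2.513 mV.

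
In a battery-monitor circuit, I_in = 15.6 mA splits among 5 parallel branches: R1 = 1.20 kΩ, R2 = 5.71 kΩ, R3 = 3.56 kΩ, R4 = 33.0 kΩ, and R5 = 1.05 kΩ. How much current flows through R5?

Conductances: ΣG = 1/1.20 + 1/5.71 + 1/3.56 + 1/33.0 + 1/1.05 = 2.272 (1/kΩ).
Current divider: I(R5) = I_in · G_k/ΣG = 15.6 × (0.9524/2.272) = 15.6 × 0.4192 = 6.539 mA.

I ≈ 6.54 mA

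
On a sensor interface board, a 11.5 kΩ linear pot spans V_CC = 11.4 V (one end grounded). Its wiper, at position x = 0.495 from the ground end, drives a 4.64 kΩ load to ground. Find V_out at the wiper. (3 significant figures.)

V_out ≈ 3.48 V

Lower segment x·R_p = 5.692 kΩ; upper segment (1−x)·R_p = 5.808 kΩ.
R_L loads the lower segment: effective lower R = 2.556 kΩ.
Then V_out = V_CC · 2.556/(5.808 + 2.556) = 3.484 V.
(Unloaded: V_out = x·V_CC = 5.64 V.)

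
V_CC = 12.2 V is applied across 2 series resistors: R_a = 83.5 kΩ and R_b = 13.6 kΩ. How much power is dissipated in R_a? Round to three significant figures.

P ≈ 1.32 mW

Series current I = V_CC/ΣR = 12.2/97.10 = 0.1256 mA.
P = I²R = 0.01579 × 83.5 = 1.318 mW.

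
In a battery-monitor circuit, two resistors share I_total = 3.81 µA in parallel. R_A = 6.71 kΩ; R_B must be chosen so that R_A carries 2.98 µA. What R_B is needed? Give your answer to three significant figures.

R_B ≈ 24.1 kΩ

Two-branch current divider: I_A = I_total · R_B/(R_A + R_B).
With f = 0.7822, R_B = R_A · f/(1−f) = 6.71 × 3.590 = 24.09 kΩ.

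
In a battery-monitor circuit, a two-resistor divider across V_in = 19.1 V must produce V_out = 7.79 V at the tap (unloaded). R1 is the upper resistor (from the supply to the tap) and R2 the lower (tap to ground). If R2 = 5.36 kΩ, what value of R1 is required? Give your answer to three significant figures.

V_out/V_in = R2/(R1+R2) = 0.4079.
So R1 = R2 · (V_in/V_out − 1) = 5.36 × (19.1/7.79 − 1) = 5.36 × 1.452 = 7.782 kΩ.

R1 ≈ 7.78 kΩ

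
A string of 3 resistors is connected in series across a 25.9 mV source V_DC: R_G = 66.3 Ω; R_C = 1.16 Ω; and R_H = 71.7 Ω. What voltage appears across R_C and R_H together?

Total series resistance ΣR = 66.3 + 1.16 + 71.7 = 139.2 Ω.
R_{R_C..R_H} = 1.16 + 71.7 = 72.86 Ω.
Voltage divider: V = V_DC · (72.86 / 139.2) = 25.9 × 0.5236 = 13.56 mV.

V ≈ 13.6 mV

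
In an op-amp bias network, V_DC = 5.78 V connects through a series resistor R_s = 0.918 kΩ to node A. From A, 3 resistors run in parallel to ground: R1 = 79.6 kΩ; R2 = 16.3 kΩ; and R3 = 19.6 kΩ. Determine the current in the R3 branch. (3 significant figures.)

I ≈ 0.265 mA

Parallel bank: R_p = 1/(1/79.6 + 1/16.3 + 1/19.6) = 8.004 kΩ.
V_A by voltage divider: V_A = 5.78 × 8.004/(0.918 + 8.004) = 5.185 V.
Branch current I = V_A/R3 = 5.185/19.6 = 0.2646 mA.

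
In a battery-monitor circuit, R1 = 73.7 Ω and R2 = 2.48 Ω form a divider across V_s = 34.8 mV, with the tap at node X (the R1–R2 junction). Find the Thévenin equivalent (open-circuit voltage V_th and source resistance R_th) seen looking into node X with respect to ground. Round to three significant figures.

Open-circuit (no load on X): V_th = V_s · R2/(R1 + R2) = 34.8 × 2.48/(73.70 + 2.48) = 1.133 mV.
Zeroing V_s shorts the top of R1 to ground, so R_th = R1 ‖ R2 = 2.399 Ω.

V_th ≈ 1.13 mV, R_th ≈ 2.40 Ω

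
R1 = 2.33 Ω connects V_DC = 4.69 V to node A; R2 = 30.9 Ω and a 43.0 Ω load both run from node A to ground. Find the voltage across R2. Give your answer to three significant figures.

V_out ≈ 4.15 V

First combine the lower leg with the load: R2 ‖ R_L = 17.98 Ω.
Then V_out = V_DC · R2'/(R1 + R2') = 4.69 × 17.98/20.31 = 4.152 V.
(Unloaded it would be 4.36 V; the load pulls it down.)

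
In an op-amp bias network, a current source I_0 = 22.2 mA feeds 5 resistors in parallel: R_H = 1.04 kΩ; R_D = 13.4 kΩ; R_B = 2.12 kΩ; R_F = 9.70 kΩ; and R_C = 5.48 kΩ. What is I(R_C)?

I ≈ 2.26 mA

Total conductance ΣG = 1/1.04 + 1/13.4 + 1/2.12 + 1/9.70 + 1/5.48 = 1.793 (units of 1/kΩ).
Current divider: I(R_C) = I_0 · G_k/ΣG = 22.2 × (0.1825/1.793) = 22.2 × 0.1017 = 2.259 mA.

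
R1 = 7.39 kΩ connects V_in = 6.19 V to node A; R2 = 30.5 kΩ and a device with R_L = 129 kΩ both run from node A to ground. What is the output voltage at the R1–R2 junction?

First combine the lower leg with the load: R2 ‖ R_L = 24.67 kΩ.
Voltage divider with the loaded lower leg: V_out = 6.19 × 24.67/(7.39 + 24.67) = 6.19 × 0.7695 = 4.763 V.

V_out ≈ 4.76 V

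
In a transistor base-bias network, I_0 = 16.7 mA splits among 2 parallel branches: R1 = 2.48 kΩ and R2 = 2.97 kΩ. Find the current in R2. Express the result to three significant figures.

I ≈ 7.60 mA

With just two branches, the current splits inversely with resistance.
I(R2) = 16.7 × 2.48/(2.48 + 2.97) = 16.7 × 0.4550 = 7.599 mA.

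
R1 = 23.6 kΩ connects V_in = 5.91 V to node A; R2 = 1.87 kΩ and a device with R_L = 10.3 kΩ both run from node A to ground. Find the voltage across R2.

R2 ‖ R_L = (1.87 × 10.3)/(1.87 + 10.3) = 1.583 kΩ.
Now apply the divider: V_out = 5.91 × 0.06285 = 0.3714 V.

V_out ≈ 0.371 V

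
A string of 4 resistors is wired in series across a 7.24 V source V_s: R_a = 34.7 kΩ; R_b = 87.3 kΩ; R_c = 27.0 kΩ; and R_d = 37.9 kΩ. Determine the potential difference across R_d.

V ≈ 1.47 V

Series total: ΣR = 34.7 + 87.3 + 27.0 + 37.9 = 186.9 kΩ.
V = V_s · R/ΣR = 7.24 × 0.2028 = 1.468 V.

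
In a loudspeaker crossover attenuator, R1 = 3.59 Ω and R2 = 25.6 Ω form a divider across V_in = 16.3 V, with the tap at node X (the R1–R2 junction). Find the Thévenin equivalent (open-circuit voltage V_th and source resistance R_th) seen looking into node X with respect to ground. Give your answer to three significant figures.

Open-circuit (no load on X): V_th = V_in · R2/(R1 + R2) = 16.3 × 25.6/(3.590 + 25.6) = 14.30 V.
Looking into X with the source shorted: R_th = R1·R2/(R1+R2) = 3.590 × 25.6/29.19 = 3.148 Ω.

V_th ≈ 14.3 V, R_th ≈ 3.15 Ω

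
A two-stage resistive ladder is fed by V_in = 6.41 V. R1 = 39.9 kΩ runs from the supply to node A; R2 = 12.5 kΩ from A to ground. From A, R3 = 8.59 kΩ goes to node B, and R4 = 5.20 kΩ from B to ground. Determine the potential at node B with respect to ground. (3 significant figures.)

The second stage (R3 + R4 = 13.79 kΩ) loads node A in parallel with R2.
Effective lower resistance at A: R2 ‖ 13.79 = 6.557 kΩ.
V_A = 6.41 × 6.557/(39.9 + 6.557) = 0.9047 V.
Stage 2 is unloaded, so V_B = V_A · R4/(R3+R4) = 0.9047 × 5.20/13.79 = 0.3411 V.

V_B ≈ 0.341 V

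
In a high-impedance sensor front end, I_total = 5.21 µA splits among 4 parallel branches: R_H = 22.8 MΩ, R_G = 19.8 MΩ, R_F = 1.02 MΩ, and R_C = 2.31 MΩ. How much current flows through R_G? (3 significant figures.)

I ≈ 0.175 µA

Total conductance ΣG = 1/22.8 + 1/19.8 + 1/1.02 + 1/2.31 = 1.508 (units of 1/MΩ).
R_G takes the fraction G_k/ΣG = 0.05051/1.508 = 0.03350, so I = 5.21 × 0.03350 = 0.1745 µA.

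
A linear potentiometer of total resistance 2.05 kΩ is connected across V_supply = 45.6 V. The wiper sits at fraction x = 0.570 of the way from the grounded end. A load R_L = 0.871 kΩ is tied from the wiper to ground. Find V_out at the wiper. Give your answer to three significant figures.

V_out ≈ 16.5 V

Lower segment x·R_p = 1.168 kΩ; upper segment (1−x)·R_p = 0.8815 kΩ.
(x·R_p) ‖ R_L = 0.4990 kΩ.
Then V_out = V_supply · 0.4990/(0.8815 + 0.4990) = 16.48 V.
(Unloaded: V_out = x·V_supply = 26.0 V.)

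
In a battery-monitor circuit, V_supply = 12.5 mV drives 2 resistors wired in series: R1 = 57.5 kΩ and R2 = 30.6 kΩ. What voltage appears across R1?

V ≈ 8.16 mV

ΣR = 57.5 + 30.6 = 88.10 kΩ.
V = V_supply · R/ΣR = 12.5 × 0.6527 = 8.158 mV.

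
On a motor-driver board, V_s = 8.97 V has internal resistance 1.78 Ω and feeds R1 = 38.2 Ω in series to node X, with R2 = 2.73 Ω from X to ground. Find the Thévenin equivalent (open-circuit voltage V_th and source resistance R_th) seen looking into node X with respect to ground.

R1' = 1.78 + 38.2 = 39.98 Ω (source resistance + R1).
With X open, the divider is unloaded: V_th = 8.97 × 2.73/42.71 = 0.5734 V.
Looking into X with the source shorted: R_th = R1'·R2/(R1'+R2) = 39.98 × 2.73/42.71 = 2.555 Ω.

V_th ≈ 0.573 V, R_th ≈ 2.56 Ω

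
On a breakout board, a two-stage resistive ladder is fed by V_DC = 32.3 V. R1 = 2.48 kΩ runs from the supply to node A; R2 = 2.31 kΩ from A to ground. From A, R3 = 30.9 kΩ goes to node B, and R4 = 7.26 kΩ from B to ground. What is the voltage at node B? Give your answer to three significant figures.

Looking into the second stage from A: R3 + R4 = 38.16 kΩ appears in parallel with R2.
Effective lower resistance at A: R2 ‖ 38.16 = 2.178 kΩ.
V_A = 32.3 × 2.178/(2.48 + 2.178) = 15.10 V.
V_B = V_A × 0.1903 = 2.873 V.

V_B ≈ 2.87 V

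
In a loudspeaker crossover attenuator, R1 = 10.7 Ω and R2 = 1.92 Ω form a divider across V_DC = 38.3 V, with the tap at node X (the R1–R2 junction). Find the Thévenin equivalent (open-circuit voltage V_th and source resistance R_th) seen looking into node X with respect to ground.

Open-circuit (no load on X): V_th = V_DC · R2/(R1 + R2) = 38.3 × 1.92/(10.70 + 1.92) = 5.827 V.
Looking into X with the source shorted: R_th = R1·R2/(R1+R2) = 10.70 × 1.92/12.62 = 1.628 Ω.

V_th ≈ 5.83 V, R_th ≈ 1.63 Ω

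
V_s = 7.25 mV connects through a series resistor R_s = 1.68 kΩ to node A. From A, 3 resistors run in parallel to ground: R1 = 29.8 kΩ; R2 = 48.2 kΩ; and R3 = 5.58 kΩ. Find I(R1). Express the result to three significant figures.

Combine the parallel branches: R_p = (1/29.8 + 1/48.2 + 1/5.58)⁻¹ = 4.282 kΩ.
V_A = 7.25 × 4.282/5.962 = 5.207 mV.
Branch current I = V_A/R1 = 5.207/29.8 = 0.1747 µA.

I ≈ 0.175 µA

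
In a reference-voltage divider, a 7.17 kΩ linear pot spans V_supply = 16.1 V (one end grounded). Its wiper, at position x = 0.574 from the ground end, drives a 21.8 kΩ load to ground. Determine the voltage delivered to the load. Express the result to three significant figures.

The pot divides into 3.054 kΩ above the wiper and 4.116 kΩ below.
R_L loads the lower segment: effective lower R = 3.462 kΩ.
Then V_out = V_supply · 3.462/(3.054 + 3.462) = 8.553 V.

V_out ≈ 8.55 V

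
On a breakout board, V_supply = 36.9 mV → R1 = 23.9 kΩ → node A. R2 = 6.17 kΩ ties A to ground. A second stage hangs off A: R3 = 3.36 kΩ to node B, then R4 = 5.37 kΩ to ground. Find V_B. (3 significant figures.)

V_B ≈ 2.98 mV

Node A sees R2 in parallel with the series input of stage 2, R3 + R4 = 8.730 kΩ.
Effective lower resistance at A: R2 ‖ 8.730 = 3.615 kΩ.
V_A = 36.9 × 3.615/(23.9 + 3.615) = 4.848 mV.
Stage 2 is unloaded, so V_B = V_A · R4/(R3+R4) = 4.848 × 5.37/8.730 = 2.982 mV.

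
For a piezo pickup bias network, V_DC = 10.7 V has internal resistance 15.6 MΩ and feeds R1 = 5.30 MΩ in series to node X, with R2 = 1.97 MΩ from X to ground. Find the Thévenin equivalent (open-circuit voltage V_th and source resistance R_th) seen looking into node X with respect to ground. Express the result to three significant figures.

V_th ≈ 0.922 V, R_th ≈ 1.80 MΩ

R1' = 15.6 + 5.30 = 20.90 MΩ (source resistance + R1).
With X open, the divider is unloaded: V_th = 10.7 × 1.97/22.87 = 0.9217 V.
Looking into X with the source shorted: R_th = R1'·R2/(R1'+R2) = 20.90 × 1.97/22.87 = 1.800 MΩ.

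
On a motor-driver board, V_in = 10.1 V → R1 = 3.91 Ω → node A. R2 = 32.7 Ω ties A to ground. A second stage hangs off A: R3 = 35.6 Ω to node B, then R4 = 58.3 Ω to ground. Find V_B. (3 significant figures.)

V_B ≈ 5.40 V

The second stage (R3 + R4 = 93.90 Ω) loads node A in parallel with R2.
R2 ‖ (R3+R4) = 24.25 Ω.
So V_A = 10.1 × 0.8612 = 8.698 V.
Then the unloaded second divider: V_B = V_A × R4/(R3+R4) = 8.698 × 0.6209 = 5.400 V.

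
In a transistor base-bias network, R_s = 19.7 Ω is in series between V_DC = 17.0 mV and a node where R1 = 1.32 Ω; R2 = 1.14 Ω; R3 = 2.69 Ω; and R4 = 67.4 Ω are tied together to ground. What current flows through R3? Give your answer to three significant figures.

Parallel bank: R_p = 1/(1/1.32 + 1/1.14 + 1/2.69 + 1/67.4) = 0.4947 Ω.
V_A by voltage divider: V_A = 17.0 × 0.4947/(19.7 + 0.4947) = 0.4165 mV.
I(R3) = V_A / R3 = 0.4165/2.69 = 0.1548 mA.

I ≈ 0.155 mA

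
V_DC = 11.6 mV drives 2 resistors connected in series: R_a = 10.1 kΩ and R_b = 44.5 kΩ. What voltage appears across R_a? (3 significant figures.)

V ≈ 2.15 mV

ΣR = 10.1 + 44.5 = 54.60 kΩ.
Voltage divider: V = V_DC · (10.10 / 54.60) = 11.6 × 0.1850 = 2.146 mV.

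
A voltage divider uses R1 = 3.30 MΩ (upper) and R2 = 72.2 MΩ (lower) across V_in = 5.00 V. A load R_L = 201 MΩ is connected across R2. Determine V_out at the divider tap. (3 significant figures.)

V_out ≈ 4.71 V

R2 ‖ R_L = (72.2 × 201)/(72.2 + 201) = 53.12 MΩ.
Then V_out = V_in · R2'/(R1 + R2') = 5.00 × 53.12/56.42 = 4.708 V.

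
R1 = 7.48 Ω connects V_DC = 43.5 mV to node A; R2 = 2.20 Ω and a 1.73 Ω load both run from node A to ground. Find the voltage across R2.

V_out ≈ 4.99 mV

R2 ‖ R_L = (2.20 × 1.73)/(2.20 + 1.73) = 0.9684 Ω.
Voltage divider with the loaded lower leg: V_out = 43.5 × 0.9684/(7.48 + 0.9684) = 43.5 × 0.1146 = 4.986 mV.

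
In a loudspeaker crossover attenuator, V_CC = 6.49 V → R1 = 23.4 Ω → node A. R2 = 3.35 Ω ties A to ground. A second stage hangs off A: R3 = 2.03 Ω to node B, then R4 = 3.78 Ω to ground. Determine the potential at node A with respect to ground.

V_A ≈ 0.540 V

Looking into the second stage from A: R3 + R4 = 5.810 Ω appears in parallel with R2.
R2 ‖ (R3+R4) = 2.125 Ω.
First divider: V_A = V_CC · 2.125/(23.4 + 2.125) = 0.5403 V.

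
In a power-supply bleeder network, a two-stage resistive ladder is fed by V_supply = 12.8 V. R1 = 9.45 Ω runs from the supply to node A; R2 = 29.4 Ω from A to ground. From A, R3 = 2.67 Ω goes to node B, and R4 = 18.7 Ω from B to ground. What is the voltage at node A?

The second stage (R3 + R4 = 21.37 Ω) loads node A in parallel with R2.
Effective lower resistance at A: R2 ‖ 21.37 = 12.37 Ω.
First divider: V_A = V_supply · 12.37/(9.45 + 12.37) = 7.258 V.

V_A ≈ 7.26 V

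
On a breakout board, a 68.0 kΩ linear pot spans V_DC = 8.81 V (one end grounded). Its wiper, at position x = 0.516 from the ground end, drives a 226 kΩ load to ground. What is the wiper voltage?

V_out ≈ 4.23 V

Lower segment x·R_p = 35.09 kΩ; upper segment (1−x)·R_p = 32.91 kΩ.
Lower segment in parallel with the load: 35.09 ‖ 226 = 30.37 kΩ.
Then V_out = V_DC · 30.37/(32.91 + 30.37) = 4.228 V.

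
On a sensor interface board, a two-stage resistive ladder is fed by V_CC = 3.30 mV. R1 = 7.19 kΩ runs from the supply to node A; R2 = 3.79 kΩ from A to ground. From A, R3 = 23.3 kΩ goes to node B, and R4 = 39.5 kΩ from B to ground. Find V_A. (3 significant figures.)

V_A ≈ 1.10 mV

Looking into the second stage from A: R3 + R4 = 62.80 kΩ appears in parallel with R2.
Effective lower resistance at A: R2 ‖ 62.80 = 3.574 kΩ.
First divider: V_A = V_CC · 3.574/(7.19 + 3.574) = 1.096 mV.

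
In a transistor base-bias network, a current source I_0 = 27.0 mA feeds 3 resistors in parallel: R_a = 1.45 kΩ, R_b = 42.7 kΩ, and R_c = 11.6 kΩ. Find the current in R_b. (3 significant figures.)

I ≈ 0.791 mA

Total conductance ΣG = 1/1.45 + 1/42.7 + 1/11.6 = 0.7993 (units of 1/kΩ).
Current divider: I(R_b) = I_0 · G_k/ΣG = 27.0 × (0.02342/0.7993) = 27.0 × 0.02930 = 0.7911 mA.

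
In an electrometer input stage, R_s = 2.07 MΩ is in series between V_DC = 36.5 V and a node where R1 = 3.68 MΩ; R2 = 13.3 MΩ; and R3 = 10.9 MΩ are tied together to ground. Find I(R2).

I ≈ 1.44 µA

Combine the parallel branches: R_p = (1/3.68 + 1/13.3 + 1/10.9)⁻¹ = 2.280 MΩ.
V_A = 36.5 × 2.280/4.350 = 19.13 V.
I(R2) = V_A / R2 = 19.13/13.3 = 1.438 µA.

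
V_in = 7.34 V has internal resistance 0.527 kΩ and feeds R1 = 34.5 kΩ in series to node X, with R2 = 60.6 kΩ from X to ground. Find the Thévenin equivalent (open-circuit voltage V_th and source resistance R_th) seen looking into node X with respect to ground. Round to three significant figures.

V_th ≈ 4.65 V, R_th ≈ 22.2 kΩ

R1' = 0.527 + 34.5 = 35.03 kΩ (source resistance + R1).
With X open, the divider is unloaded: V_th = 7.34 × 60.6/95.63 = 4.651 V.
Looking into X with the source shorted: R_th = R1'·R2/(R1'+R2) = 35.03 × 60.6/95.63 = 22.20 kΩ.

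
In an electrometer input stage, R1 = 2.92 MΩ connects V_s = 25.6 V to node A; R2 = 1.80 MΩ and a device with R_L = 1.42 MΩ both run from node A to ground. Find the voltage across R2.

V_out ≈ 5.47 V

The load sits in parallel with R2, giving an effective lower resistance R2' = R2·R_L/(R2+R_L) = 0.7938 MΩ.
Now apply the divider: V_out = 25.6 × 0.2137 = 5.472 V.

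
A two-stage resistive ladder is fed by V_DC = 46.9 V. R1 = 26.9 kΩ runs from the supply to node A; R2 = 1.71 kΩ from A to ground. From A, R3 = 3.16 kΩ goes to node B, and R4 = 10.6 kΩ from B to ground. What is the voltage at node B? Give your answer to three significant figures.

Looking into the second stage from A: R3 + R4 = 13.76 kΩ appears in parallel with R2.
Effective lower resistance at A: R2 ‖ 13.76 = 1.521 kΩ.
V_A = 46.9 × 1.521/(26.9 + 1.521) = 2.510 V.
Then the unloaded second divider: V_B = V_A × R4/(R3+R4) = 2.510 × 0.7703 = 1.934 V.

V_B ≈ 1.93 V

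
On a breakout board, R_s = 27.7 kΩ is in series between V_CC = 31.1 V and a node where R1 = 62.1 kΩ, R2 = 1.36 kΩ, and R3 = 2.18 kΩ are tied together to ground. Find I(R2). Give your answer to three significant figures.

Equivalent of the parallel group: R_p = 0.8264 kΩ.
V_A = 31.1 × 0.8264/28.53 = 0.9009 V.
I(R2) = V_A / R2 = 0.9009/1.36 = 0.6624 mA.

I ≈ 0.662 mA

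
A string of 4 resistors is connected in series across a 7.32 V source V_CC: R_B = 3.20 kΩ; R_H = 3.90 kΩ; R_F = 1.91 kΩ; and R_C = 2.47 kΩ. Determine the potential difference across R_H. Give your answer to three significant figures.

V ≈ 2.49 V

Total series resistance ΣR = 3.20 + 3.90 + 1.91 + 2.47 = 11.48 kΩ.
Voltage divider: V = V_CC · (3.900 / 11.48) = 7.32 × 0.3397 = 2.487 V.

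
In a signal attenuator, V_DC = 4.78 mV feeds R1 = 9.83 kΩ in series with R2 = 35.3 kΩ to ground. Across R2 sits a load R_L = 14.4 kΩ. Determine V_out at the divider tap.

The load sits in parallel with R2, giving an effective lower resistance R2' = R2·R_L/(R2+R_L) = 10.23 kΩ.
Now apply the divider: V_out = 4.78 × 0.5099 = 2.437 mV.

V_out ≈ 2.44 mV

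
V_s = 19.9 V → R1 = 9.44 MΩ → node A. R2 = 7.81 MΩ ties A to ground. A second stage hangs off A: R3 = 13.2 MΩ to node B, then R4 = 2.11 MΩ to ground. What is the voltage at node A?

V_A ≈ 7.04 V

The second stage (R3 + R4 = 15.31 MΩ) loads node A in parallel with R2.
R2 ‖ (R3+R4) = 5.172 MΩ.
V_A = 19.9 × 5.172/(9.44 + 5.172) = 7.044 V.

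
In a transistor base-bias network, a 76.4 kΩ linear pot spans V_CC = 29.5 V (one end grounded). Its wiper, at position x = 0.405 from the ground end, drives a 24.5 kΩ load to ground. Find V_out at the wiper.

The pot divides into 45.46 kΩ above the wiper and 30.94 kΩ below.
(x·R_p) ‖ R_L = 13.67 kΩ.
Loaded-divider output: V_out = 29.5 × 0.2312 = 6.821 V.

V_out ≈ 6.82 V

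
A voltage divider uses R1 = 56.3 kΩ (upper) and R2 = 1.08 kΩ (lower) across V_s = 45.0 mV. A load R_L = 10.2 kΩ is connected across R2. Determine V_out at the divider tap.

The load sits in parallel with R2, giving an effective lower resistance R2' = R2·R_L/(R2+R_L) = 0.9766 kΩ.
Voltage divider with the loaded lower leg: V_out = 45.0 × 0.9766/(56.3 + 0.9766) = 45.0 × 0.01705 = 0.7673 mV.
(Unloaded it would be 0.847 mV; the load pulls it down.)

V_out ≈ 0.767 mV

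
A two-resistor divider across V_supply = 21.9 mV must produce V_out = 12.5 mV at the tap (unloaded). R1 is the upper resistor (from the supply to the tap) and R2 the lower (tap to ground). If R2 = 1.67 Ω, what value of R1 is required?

V_out/V_supply = R2/(R1+R2) = 0.5708.
So R1 = R2 · (V_supply/V_out − 1) = 1.67 × (21.9/12.5 − 1) = 1.67 × 0.7520 = 1.256 Ω.

R1 ≈ 1.26 Ω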